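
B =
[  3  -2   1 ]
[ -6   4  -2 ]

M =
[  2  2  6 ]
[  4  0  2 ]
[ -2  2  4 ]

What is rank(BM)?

1

First compute BM:
[[ -4,   8,  18],
 [  8, -16, -36]]
Now row reduce the product.
R2 ← R2 + (2)·R1: [0, 0, 0]
1 nonzero row, so rank(BM) = 1.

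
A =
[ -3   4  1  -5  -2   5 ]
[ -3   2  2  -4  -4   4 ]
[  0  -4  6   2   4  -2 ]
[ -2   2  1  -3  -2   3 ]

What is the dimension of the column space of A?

Row reduce to echelon form.
R2 ← R2 − R1: [0, -2, 1, 1, -2, -1]
R4 ← R4 − (2/3)·R1: [0, -2/3, 1/3, 1/3, -2/3, -1/3]
R3 ← R3 − (2)·R2: [0, 0, 4, 0, 8, 0]
R4 ← R4 − (1/3)·R2: [0, 0, 0, 0, 0, 0]
Echelon form has 3 nonzero rows, so rank(A) = 3.
The column space has dimension equal to the rank: 3.

3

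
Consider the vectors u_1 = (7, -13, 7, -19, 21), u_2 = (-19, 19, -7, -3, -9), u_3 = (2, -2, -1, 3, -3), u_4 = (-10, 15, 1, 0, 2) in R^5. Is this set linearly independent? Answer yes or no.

Form the matrix with these vectors as rows and row reduce.
R2 ← R2 + (19/7)·R1: [0, -114/7, 12, -382/7, 48]
R3 ← R3 − (2/7)·R1: [0, 12/7, -3, 59/7, -9]
R4 ← R4 + (10/7)·R1: [0, -25/7, 11, -190/7, 32]
R3 ← R3 + (2/19)·R2: [0, 0, -33/19, 51/19, -75/19]
R4 ← R4 − (25/114)·R2: [0, 0, 159/19, -865/57, 408/19]
R4 ← R4 + (53/11)·R3: [0, 0, 0, -74/33, 27/11]
4 nonzero rows, so the 4 vectors span a space of dimension 4.
Since 4 = 4, the vectors are linearly independent.

yes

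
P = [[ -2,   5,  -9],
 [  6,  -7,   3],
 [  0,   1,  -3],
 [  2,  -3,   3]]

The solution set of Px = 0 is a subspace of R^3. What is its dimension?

Row reduce to echelon form.
R2 ← R2 + (3)·R1: [0, 8, -24]
R4 ← R4 + R1: [0, 2, -6]
R3 ← R3 − (1/8)·R2: [0, 0, 0]
R4 ← R4 − (1/4)·R2: [0, 0, 0]
2 nonzero rows, so rank(P) = 2.
P has 3 columns; by rank–nullity, nullity = 3 − 2 = 1.

1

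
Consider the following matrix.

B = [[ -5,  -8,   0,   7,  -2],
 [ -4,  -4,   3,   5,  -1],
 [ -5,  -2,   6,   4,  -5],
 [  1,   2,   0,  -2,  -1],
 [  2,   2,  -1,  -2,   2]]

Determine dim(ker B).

Row reduce to echelon form.
R2 ← R2 − (4/5)·R1: [0, 12/5, 3, -3/5, 3/5]
R3 ← R3 − R1: [0, 6, 6, -3, -3]
R4 ← R4 + (1/5)·R1: [0, 2/5, 0, -3/5, -7/5]
R5 ← R5 + (2/5)·R1: [0, -6/5, -1, 4/5, 6/5]
R3 ← R3 − (5/2)·R2: [0, 0, -3/2, -3/2, -9/2]
R4 ← R4 − (1/6)·R2: [0, 0, -1/2, -1/2, -3/2]
R5 ← R5 + (1/2)·R2: [0, 0, 1/2, 1/2, 3/2]
R4 ← R4 − (1/3)·R3: [0, 0, 0, 0, 0]
R5 ← R5 + (1/3)·R3: [0, 0, 0, 0, 0]
3 nonzero rows, so rank(B) = 3.
B has 5 columns; by rank–nullity, nullity = 5 − 3 = 2.

2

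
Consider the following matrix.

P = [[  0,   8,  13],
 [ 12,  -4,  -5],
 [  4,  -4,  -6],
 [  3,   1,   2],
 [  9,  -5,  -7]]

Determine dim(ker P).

Row reduce to echelon form.
Swap R1 ↔ R2
R3 ← R3 − (1/3)·R1: [0, -8/3, -13/3]
R4 ← R4 − (1/4)·R1: [0, 2, 13/4]
R5 ← R5 − (3/4)·R1: [0, -2, -13/4]
R3 ← R3 + (1/3)·R2: [0, 0, 0]
R4 ← R4 − (1/4)·R2: [0, 0, 0]
R5 ← R5 + (1/4)·R2: [0, 0, 0]
2 nonzero rows, so rank(P) = 2.
P has 3 columns; by rank–nullity, nullity = 3 − 2 = 1.

1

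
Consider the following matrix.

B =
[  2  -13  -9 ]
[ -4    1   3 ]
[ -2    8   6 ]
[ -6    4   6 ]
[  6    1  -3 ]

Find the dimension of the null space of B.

1

Row reduce to echelon form.
R2 ← R2 + (2)·R1: [0, -25, -15]
R3 ← R3 + R1: [0, -5, -3]
R4 ← R4 + (3)·R1: [0, -35, -21]
R5 ← R5 − (3)·R1: [0, 40, 24]
R3 ← R3 − (1/5)·R2: [0, 0, 0]
R4 ← R4 − (7/5)·R2: [0, 0, 0]
R5 ← R5 + (8/5)·R2: [0, 0, 0]
2 nonzero rows, so rank(B) = 2.
B has 3 columns; by rank–nullity, nullity = 3 − 2 = 1.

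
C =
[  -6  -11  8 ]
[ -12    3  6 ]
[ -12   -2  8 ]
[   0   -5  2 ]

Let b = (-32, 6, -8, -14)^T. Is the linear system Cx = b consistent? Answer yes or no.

yes

Row reduce the augmented matrix [C | b].
R2 ← R2 − (2)·R1: [0, 25, -10, 70]
R3 ← R3 − (2)·R1: [0, 20, -8, 56]
R3 ← R3 − (4/5)·R2: [0, 0, 0, 0]
R4 ← R4 + (1/5)·R2: [0, 0, 0, 0]
The echelon form has 2 nonzero rows, and every pivot lies in the first 3 columns, so rank(C) = rank([C|b]) = 2.
The system is consistent.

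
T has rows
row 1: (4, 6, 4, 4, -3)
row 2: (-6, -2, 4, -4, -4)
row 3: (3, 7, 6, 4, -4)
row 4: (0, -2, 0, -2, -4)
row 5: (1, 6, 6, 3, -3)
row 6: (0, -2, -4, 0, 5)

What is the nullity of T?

Row reduce to echelon form.
R2 ← R2 + (3/2)·R1: [0, 7, 10, 2, -17/2]
R3 ← R3 − (3/4)·R1: [0, 5/2, 3, 1, -7/4]
R5 ← R5 − (1/4)·R1: [0, 9/2, 5, 2, -9/4]
R3 ← R3 − (5/14)·R2: [0, 0, -4/7, 2/7, 9/7]
R4 ← R4 + (2/7)·R2: [0, 0, 20/7, -10/7, -45/7]
R5 ← R5 − (9/14)·R2: [0, 0, -10/7, 5/7, 45/14]
R6 ← R6 + (2/7)·R2: [0, 0, -8/7, 4/7, 18/7]
R4 ← R4 + (5)·R3: [0, 0, 0, 0, 0]
R5 ← R5 − (5/2)·R3: [0, 0, 0, 0, 0]
R6 ← R6 − (2)·R3: [0, 0, 0, 0, 0]
3 nonzero rows, so rank(T) = 3.
T has 5 columns; by rank–nullity, nullity = 5 − 3 = 2.

2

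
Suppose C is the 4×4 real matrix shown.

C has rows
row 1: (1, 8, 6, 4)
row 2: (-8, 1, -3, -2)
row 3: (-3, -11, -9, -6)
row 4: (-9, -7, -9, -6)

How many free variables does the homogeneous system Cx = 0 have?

Row reduce to echelon form.
R2 ← R2 + (8)·R1: [0, 65, 45, 30]
R3 ← R3 + (3)·R1: [0, 13, 9, 6]
R4 ← R4 + (9)·R1: [0, 65, 45, 30]
R3 ← R3 − (1/5)·R2: [0, 0, 0, 0]
R4 ← R4 − R2: [0, 0, 0, 0]
2 nonzero rows, so rank(C) = 2.
C has 4 columns; by rank–nullity, nullity = 4 − 2 = 2.

2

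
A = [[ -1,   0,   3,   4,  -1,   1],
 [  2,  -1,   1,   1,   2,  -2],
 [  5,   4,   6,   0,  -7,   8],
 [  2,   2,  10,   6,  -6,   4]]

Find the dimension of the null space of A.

2

Row reduce to echelon form.
R2 ← R2 + (2)·R1: [0, -1, 7, 9, 0, 0]
R3 ← R3 + (5)·R1: [0, 4, 21, 20, -12, 13]
R4 ← R4 + (2)·R1: [0, 2, 16, 14, -8, 6]
R3 ← R3 + (4)·R2: [0, 0, 49, 56, -12, 13]
R4 ← R4 + (2)·R2: [0, 0, 30, 32, -8, 6]
R4 ← R4 − (30/49)·R3: [0, 0, 0, -16/7, -32/49, -96/49]
4 nonzero rows, so rank(A) = 4.
A has 6 columns; by rank–nullity, nullity = 6 − 4 = 2.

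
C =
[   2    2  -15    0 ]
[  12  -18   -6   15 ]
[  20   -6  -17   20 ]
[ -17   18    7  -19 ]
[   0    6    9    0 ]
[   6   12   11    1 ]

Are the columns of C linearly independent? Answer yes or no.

yes

Row reduce C to echelon form.
R2 ← R2 − (6)·R1: [0, -30, 84, 15]
R3 ← R3 − (10)·R1: [0, -26, 133, 20]
R4 ← R4 + (17/2)·R1: [0, 35, -241/2, -19]
R6 ← R6 − (3)·R1: [0, 6, 56, 1]
R3 ← R3 − (13/15)·R2: [0, 0, 301/5, 7]
R4 ← R4 + (7/6)·R2: [0, 0, -45/2, -3/2]
R5 ← R5 + (1/5)·R2: [0, 0, 129/5, 3]
R6 ← R6 + (1/5)·R2: [0, 0, 364/5, 4]
R4 ← R4 + (225/602)·R3: [0, 0, 0, 48/43]
R5 ← R5 − (3/7)·R3: [0, 0, 0, 0]
R6 ← R6 − (52/43)·R3: [0, 0, 0, -192/43]
R6 ← R6 + (4)·R4: [0, 0, 0, 0]
4 pivots among 4 columns.
Every column is a pivot column, so the columns are linearly independent.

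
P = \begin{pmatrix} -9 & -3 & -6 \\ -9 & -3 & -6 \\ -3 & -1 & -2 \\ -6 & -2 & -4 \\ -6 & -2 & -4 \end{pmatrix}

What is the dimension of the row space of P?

Row reduce to echelon form.
R2 ← R2 − R1: [0, 0, 0]
R3 ← R3 − (1/3)·R1: [0, 0, 0]
R4 ← R4 − (2/3)·R1: [0, 0, 0]
R5 ← R5 − (2/3)·R1: [0, 0, 0]
Echelon form has 1 nonzero row, so rank(P) = 1.
The row space has dimension equal to the rank: 1.

1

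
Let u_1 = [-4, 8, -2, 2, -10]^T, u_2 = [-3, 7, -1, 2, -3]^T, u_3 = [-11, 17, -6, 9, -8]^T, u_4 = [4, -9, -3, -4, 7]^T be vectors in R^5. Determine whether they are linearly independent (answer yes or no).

yes

Form the matrix with these vectors as rows and row reduce.
R2 ← R2 − (3/4)·R1: [0, 1, 1/2, 1/2, 9/2]
R3 ← R3 − (11/4)·R1: [0, -5, -1/2, 7/2, 39/2]
R4 ← R4 + R1: [0, -1, -5, -2, -3]
R3 ← R3 + (5)·R2: [0, 0, 2, 6, 42]
R4 ← R4 + R2: [0, 0, -9/2, -3/2, 3/2]
R4 ← R4 + (9/4)·R3: [0, 0, 0, 12, 96]
4 nonzero rows, so the 4 vectors span a space of dimension 4.
Since 4 = 4, the vectors are linearly independent.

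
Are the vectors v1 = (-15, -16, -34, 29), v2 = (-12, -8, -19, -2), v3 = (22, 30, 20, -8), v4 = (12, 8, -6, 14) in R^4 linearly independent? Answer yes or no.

yes

Form the matrix with these vectors as rows and row reduce.
R2 ← R2 − (4/5)·R1: [0, 24/5, 41/5, -126/5]
R3 ← R3 + (22/15)·R1: [0, 98/15, -448/15, 518/15]
R4 ← R4 + (4/5)·R1: [0, -24/5, -166/5, 186/5]
R3 ← R3 − (49/36)·R2: [0, 0, -1477/36, 413/6]
R4 ← R4 + R2: [0, 0, -25, 12]
R4 ← R4 − (900/1477)·R3: [0, 0, 0, -6318/211]
4 nonzero rows, so the 4 vectors span a space of dimension 4.
Since 4 = 4, the vectors are linearly independent.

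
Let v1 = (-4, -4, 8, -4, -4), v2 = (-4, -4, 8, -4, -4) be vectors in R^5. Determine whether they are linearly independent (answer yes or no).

Form the matrix with these vectors as rows and row reduce.
R2 ← R2 − R1: [0, 0, 0, 0, 0]
1 nonzero row, so the 2 vectors span a space of dimension 1.
Since 1 < 2, the vectors are linearly dependent.

no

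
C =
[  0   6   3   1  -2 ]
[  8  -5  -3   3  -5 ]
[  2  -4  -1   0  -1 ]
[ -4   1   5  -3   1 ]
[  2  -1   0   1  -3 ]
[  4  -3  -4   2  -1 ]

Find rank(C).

Row reduce to echelon form.
Swap R1 ↔ R2
R3 ← R3 − (1/4)·R1: [0, -11/4, -1/4, -3/4, 1/4]
R4 ← R4 + (1/2)·R1: [0, -3/2, 7/2, -3/2, -3/2]
R5 ← R5 − (1/4)·R1: [0, 1/4, 3/4, 1/4, -7/4]
R6 ← R6 − (1/2)·R1: [0, -1/2, -5/2, 1/2, 3/2]
R3 ← R3 + (11/24)·R2: [0, 0, 9/8, -7/24, -2/3]
R4 ← R4 + (1/4)·R2: [0, 0, 17/4, -5/4, -2]
R5 ← R5 − (1/24)·R2: [0, 0, 5/8, 5/24, -5/3]
R6 ← R6 + (1/12)·R2: [0, 0, -9/4, 7/12, 4/3]
R4 ← R4 − (34/9)·R3: [0, 0, 0, -4/27, 14/27]
R5 ← R5 − (5/9)·R3: [0, 0, 0, 10/27, -35/27]
R6 ← R6 + (2)·R3: [0, 0, 0, 0, 0]
R5 ← R5 + (5/2)·R4: [0, 0, 0, 0, 0]
Echelon form has 4 nonzero rows, so rank(C) = 4.

4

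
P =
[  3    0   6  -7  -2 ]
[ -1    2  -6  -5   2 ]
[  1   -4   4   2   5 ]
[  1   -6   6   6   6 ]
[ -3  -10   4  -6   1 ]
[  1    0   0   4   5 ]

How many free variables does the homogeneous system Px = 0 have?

Row reduce to echelon form.
R2 ← R2 + (1/3)·R1: [0, 2, -4, -22/3, 4/3]
R3 ← R3 − (1/3)·R1: [0, -4, 2, 13/3, 17/3]
R4 ← R4 − (1/3)·R1: [0, -6, 4, 25/3, 20/3]
R5 ← R5 + R1: [0, -10, 10, -13, -1]
R6 ← R6 − (1/3)·R1: [0, 0, -2, 19/3, 17/3]
R3 ← R3 + (2)·R2: [0, 0, -6, -31/3, 25/3]
R4 ← R4 + (3)·R2: [0, 0, -8, -41/3, 32/3]
R5 ← R5 + (5)·R2: [0, 0, -10, -149/3, 17/3]
R4 ← R4 − (4/3)·R3: [0, 0, 0, 1/9, -4/9]
R5 ← R5 − (5/3)·R3: [0, 0, 0, -292/9, -74/9]
R6 ← R6 − (1/3)·R3: [0, 0, 0, 88/9, 26/9]
R5 ← R5 + (292)·R4: [0, 0, 0, 0, -138]
R6 ← R6 − (88)·R4: [0, 0, 0, 0, 42]
R6 ← R6 + (7/23)·R5: [0, 0, 0, 0, 0]
5 nonzero rows, so rank(P) = 5.
P has 5 columns; by rank–nullity, nullity = 5 − 5 = 0.

0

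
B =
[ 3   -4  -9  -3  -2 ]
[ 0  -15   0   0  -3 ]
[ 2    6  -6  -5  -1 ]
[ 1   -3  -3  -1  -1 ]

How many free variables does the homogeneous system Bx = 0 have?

Row reduce to echelon form.
R3 ← R3 − (2/3)·R1: [0, 26/3, 0, -3, 1/3]
R4 ← R4 − (1/3)·R1: [0, -5/3, 0, 0, -1/3]
R3 ← R3 + (26/45)·R2: [0, 0, 0, -3, -7/5]
R4 ← R4 − (1/9)·R2: [0, 0, 0, 0, 0]
3 nonzero rows, so rank(B) = 3.
B has 5 columns; by rank–nullity, nullity = 5 − 3 = 2.

2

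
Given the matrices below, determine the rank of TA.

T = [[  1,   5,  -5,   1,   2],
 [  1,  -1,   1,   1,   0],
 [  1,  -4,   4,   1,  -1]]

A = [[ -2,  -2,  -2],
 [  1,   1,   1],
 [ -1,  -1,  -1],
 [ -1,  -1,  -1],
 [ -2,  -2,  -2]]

First compute TA:
[[  3,   3,   3],
 [ -5,  -5,  -5],
 [ -9,  -9,  -9]]
Now row reduce the product.
R2 ← R2 + (5/3)·R1: [0, 0, 0]
R3 ← R3 + (3)·R1: [0, 0, 0]
1 nonzero row, so rank(TA) = 1.

1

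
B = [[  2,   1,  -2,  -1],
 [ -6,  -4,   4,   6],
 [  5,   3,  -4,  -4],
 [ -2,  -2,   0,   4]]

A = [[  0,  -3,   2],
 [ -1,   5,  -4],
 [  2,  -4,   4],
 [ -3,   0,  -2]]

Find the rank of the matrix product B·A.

2

First compute BA:
[[ -2,   7,  -6],
 [ -6, -18,   8],
 [  1,  16, -10],
 [-10,  -4,  -4]]
Now row reduce the product.
R2 ← R2 − (3)·R1: [0, -39, 26]
R3 ← R3 + (1/2)·R1: [0, 39/2, -13]
R4 ← R4 − (5)·R1: [0, -39, 26]
R3 ← R3 + (1/2)·R2: [0, 0, 0]
R4 ← R4 − R2: [0, 0, 0]
2 nonzero rows, so rank(BA) = 2.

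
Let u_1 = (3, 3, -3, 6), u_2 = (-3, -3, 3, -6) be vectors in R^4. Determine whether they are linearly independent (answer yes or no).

Form the matrix with these vectors as rows and row reduce.
R2 ← R2 + R1: [0, 0, 0, 0]
1 nonzero row, so the 2 vectors span a space of dimension 1.
Since 1 < 2, the vectors are linearly dependent.

no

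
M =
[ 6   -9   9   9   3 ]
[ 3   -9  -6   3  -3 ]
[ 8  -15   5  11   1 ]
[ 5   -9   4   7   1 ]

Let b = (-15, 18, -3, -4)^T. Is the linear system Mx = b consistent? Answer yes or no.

yes

Row reduce the augmented matrix [M | b].
R2 ← R2 − (1/2)·R1: [0, -9/2, -21/2, -3/2, -9/2, 51/2]
R3 ← R3 − (4/3)·R1: [0, -3, -7, -1, -3, 17]
R4 ← R4 − (5/6)·R1: [0, -3/2, -7/2, -1/2, -3/2, 17/2]
R3 ← R3 − (2/3)·R2: [0, 0, 0, 0, 0, 0]
R4 ← R4 − (1/3)·R2: [0, 0, 0, 0, 0, 0]
The echelon form has 2 nonzero rows, and every pivot lies in the first 5 columns, so rank(M) = rank([M|b]) = 2.
The system is consistent.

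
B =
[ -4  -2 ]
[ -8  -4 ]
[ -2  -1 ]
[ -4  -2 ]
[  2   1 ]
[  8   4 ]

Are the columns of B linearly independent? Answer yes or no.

Row reduce B to echelon form.
R2 ← R2 − (2)·R1: [0, 0]
R3 ← R3 − (1/2)·R1: [0, 0]
R4 ← R4 − R1: [0, 0]
R5 ← R5 + (1/2)·R1: [0, 0]
R6 ← R6 + (2)·R1: [0, 0]
1 pivot among 2 columns.
Only 1 < 2 pivot columns, so the columns are linearly dependent.

no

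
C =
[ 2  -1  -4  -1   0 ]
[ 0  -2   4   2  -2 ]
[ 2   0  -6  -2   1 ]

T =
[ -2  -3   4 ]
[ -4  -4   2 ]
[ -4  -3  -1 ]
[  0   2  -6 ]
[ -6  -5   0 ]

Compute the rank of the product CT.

2

First compute CT:
[[ 16,   8,  16],
 [  4,  10, -20],
 [ 14,   3,  26]]
Now row reduce the product.
R2 ← R2 − (1/4)·R1: [0, 8, -24]
R3 ← R3 − (7/8)·R1: [0, -4, 12]
R3 ← R3 + (1/2)·R2: [0, 0, 0]
2 nonzero rows, so rank(CT) = 2.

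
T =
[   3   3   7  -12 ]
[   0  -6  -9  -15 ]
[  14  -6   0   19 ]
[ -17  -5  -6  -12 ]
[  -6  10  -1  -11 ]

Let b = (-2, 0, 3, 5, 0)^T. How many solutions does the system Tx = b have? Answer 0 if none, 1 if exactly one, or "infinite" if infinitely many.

0

Row reduce the augmented matrix [T | b].
R3 ← R3 − (14/3)·R1: [0, -20, -98/3, 75, 37/3]
R4 ← R4 + (17/3)·R1: [0, 12, 101/3, -80, -19/3]
R5 ← R5 + (2)·R1: [0, 16, 13, -35, -4]
R3 ← R3 − (10/3)·R2: [0, 0, -8/3, 125, 37/3]
R4 ← R4 + (2)·R2: [0, 0, 47/3, -110, -19/3]
R5 ← R5 + (8/3)·R2: [0, 0, -11, -75, -4]
R4 ← R4 + (47/8)·R3: [0, 0, 0, 4995/8, 529/8]
R5 ← R5 − (33/8)·R3: [0, 0, 0, -4725/8, -439/8]
R5 ← R5 + (35/37)·R4: [0, 0, 0, 0, 284/37]
The echelon form has 5 nonzero rows; the last pivot sits in the augmented column, so rank(T) = 4 but rank([T|b]) = 5.
Since the ranks differ, the system is inconsistent.
It has no solutions.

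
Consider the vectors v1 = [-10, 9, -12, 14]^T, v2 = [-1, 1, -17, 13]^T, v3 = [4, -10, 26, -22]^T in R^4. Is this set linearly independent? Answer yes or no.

Form the matrix with these vectors as rows and row reduce.
R2 ← R2 − (1/10)·R1: [0, 1/10, -79/5, 58/5]
R3 ← R3 + (2/5)·R1: [0, -32/5, 106/5, -82/5]
R3 ← R3 + (64)·R2: [0, 0, -990, 726]
3 nonzero rows, so the 3 vectors span a space of dimension 3.
Since 3 = 3, the vectors are linearly independent.

yes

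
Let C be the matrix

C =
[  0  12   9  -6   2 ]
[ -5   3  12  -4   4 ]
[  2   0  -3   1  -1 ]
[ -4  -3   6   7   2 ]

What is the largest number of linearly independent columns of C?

4

Row reduce to echelon form.
Swap R1 ↔ R2
R3 ← R3 + (2/5)·R1: [0, 6/5, 9/5, -3/5, 3/5]
R4 ← R4 − (4/5)·R1: [0, -27/5, -18/5, 51/5, -6/5]
R3 ← R3 − (1/10)·R2: [0, 0, 9/10, 0, 2/5]
R4 ← R4 + (9/20)·R2: [0, 0, 9/20, 15/2, -3/10]
R4 ← R4 − (1/2)·R3: [0, 0, 0, 15/2, -1/2]
Echelon form has 4 nonzero rows, so rank(C) = 4.
The rank gives the maximum number of linearly independent columns: 4.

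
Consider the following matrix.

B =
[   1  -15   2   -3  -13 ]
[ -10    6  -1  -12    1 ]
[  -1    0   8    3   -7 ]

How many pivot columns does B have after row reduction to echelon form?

3

Row reduce to echelon form.
R2 ← R2 + (10)·R1: [0, -144, 19, -42, -129]
R3 ← R3 + R1: [0, -15, 10, 0, -20]
R3 ← R3 − (5/48)·R2: [0, 0, 385/48, 35/8, -105/16]
Echelon form has 3 nonzero rows, so rank(B) = 3.
Each nonzero row contributes one pivot column: 3 pivot columns.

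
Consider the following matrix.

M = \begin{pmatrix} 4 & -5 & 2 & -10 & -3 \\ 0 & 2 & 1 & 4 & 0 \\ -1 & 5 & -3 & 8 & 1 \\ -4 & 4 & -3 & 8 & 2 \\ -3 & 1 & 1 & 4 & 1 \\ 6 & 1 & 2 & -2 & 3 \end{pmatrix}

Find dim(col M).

Row reduce to echelon form.
R3 ← R3 + (1/4)·R1: [0, 15/4, -5/2, 11/2, 1/4]
R4 ← R4 + R1: [0, -1, -1, -2, -1]
R5 ← R5 + (3/4)·R1: [0, -11/4, 5/2, -7/2, -5/4]
R6 ← R6 − (3/2)·R1: [0, 17/2, -1, 13, 15/2]
R3 ← R3 − (15/8)·R2: [0, 0, -35/8, -2, 1/4]
R4 ← R4 + (1/2)·R2: [0, 0, -1/2, 0, -1]
R5 ← R5 + (11/8)·R2: [0, 0, 31/8, 2, -5/4]
R6 ← R6 − (17/4)·R2: [0, 0, -21/4, -4, 15/2]
R4 ← R4 − (4/35)·R3: [0, 0, 0, 8/35, -36/35]
R5 ← R5 + (31/35)·R3: [0, 0, 0, 8/35, -36/35]
R6 ← R6 − (6/5)·R3: [0, 0, 0, -8/5, 36/5]
R5 ← R5 − R4: [0, 0, 0, 0, 0]
R6 ← R6 + (7)·R4: [0, 0, 0, 0, 0]
Echelon form has 4 nonzero rows, so rank(M) = 4.
The column space has dimension equal to the rank: 4.

4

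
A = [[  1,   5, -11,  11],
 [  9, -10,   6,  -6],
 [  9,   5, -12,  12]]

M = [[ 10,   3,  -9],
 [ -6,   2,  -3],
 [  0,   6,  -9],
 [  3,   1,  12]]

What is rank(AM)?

First compute AM:
[[ 13, -42, 207],
 [132,  37, -177],
 [ 96, -23, 156]]
Now row reduce the product.
R2 ← R2 − (132/13)·R1: [0, 6025/13, -29625/13]
R3 ← R3 − (96/13)·R1: [0, 3733/13, -17844/13]
R3 ← R3 − (3733/6025)·R2: [0, 0, 9477/241]
3 nonzero rows, so rank(AM) = 3.

3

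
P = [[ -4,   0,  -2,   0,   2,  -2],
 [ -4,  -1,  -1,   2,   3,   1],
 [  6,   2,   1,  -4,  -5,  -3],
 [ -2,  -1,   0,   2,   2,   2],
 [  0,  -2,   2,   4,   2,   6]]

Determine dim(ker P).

Row reduce to echelon form.
R2 ← R2 − R1: [0, -1, 1, 2, 1, 3]
R3 ← R3 + (3/2)·R1: [0, 2, -2, -4, -2, -6]
R4 ← R4 − (1/2)·R1: [0, -1, 1, 2, 1, 3]
R3 ← R3 + (2)·R2: [0, 0, 0, 0, 0, 0]
R4 ← R4 − R2: [0, 0, 0, 0, 0, 0]
R5 ← R5 − (2)·R2: [0, 0, 0, 0, 0, 0]
2 nonzero rows, so rank(P) = 2.
P has 6 columns; by rank–nullity, nullity = 6 − 2 = 4.

4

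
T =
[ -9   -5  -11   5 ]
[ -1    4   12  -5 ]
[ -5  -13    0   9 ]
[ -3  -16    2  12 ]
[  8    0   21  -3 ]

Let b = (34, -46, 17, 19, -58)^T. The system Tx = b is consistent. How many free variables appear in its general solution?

Row reduce the augmented matrix [T | b].
R2 ← R2 − (1/9)·R1: [0, 41/9, 119/9, -50/9, -448/9]
R3 ← R3 − (5/9)·R1: [0, -92/9, 55/9, 56/9, -17/9]
R4 ← R4 − (1/3)·R1: [0, -43/3, 17/3, 31/3, 23/3]
R5 ← R5 + (8/9)·R1: [0, -40/9, 101/9, 13/9, -250/9]
R3 ← R3 + (92/41)·R2: [0, 0, 1467/41, -256/41, -4657/41]
R4 ← R4 + (129/41)·R2: [0, 0, 1938/41, -293/41, -6107/41]
R5 ← R5 + (40/41)·R2: [0, 0, 989/41, -163/41, -3130/41]
R4 ← R4 − (646/489)·R3: [0, 0, 0, 539/489, 539/489]
R5 ← R5 − (989/1467)·R3: [0, 0, 0, 343/1467, 343/1467]
R5 ← R5 − (7/33)·R4: [0, 0, 0, 0, 0]
The echelon form has 4 nonzero rows, and every pivot lies in the first 4 columns, so rank(T) = rank([T|b]) = 4.
The system is consistent.
Free variables = (unknowns) − (rank) = 4 − 4 = 0.

0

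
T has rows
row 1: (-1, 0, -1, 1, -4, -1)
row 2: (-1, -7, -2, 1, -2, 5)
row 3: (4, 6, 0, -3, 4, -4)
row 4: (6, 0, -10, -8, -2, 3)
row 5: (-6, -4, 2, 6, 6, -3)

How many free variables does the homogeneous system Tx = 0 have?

Row reduce to echelon form.
R2 ← R2 − R1: [0, -7, -1, 0, 2, 6]
R3 ← R3 + (4)·R1: [0, 6, -4, 1, -12, -8]
R4 ← R4 + (6)·R1: [0, 0, -16, -2, -26, -3]
R5 ← R5 − (6)·R1: [0, -4, 8, 0, 30, 3]
R3 ← R3 + (6/7)·R2: [0, 0, -34/7, 1, -72/7, -20/7]
R5 ← R5 − (4/7)·R2: [0, 0, 60/7, 0, 202/7, -3/7]
R4 ← R4 − (56/17)·R3: [0, 0, 0, -90/17, 134/17, 109/17]
R5 ← R5 + (30/17)·R3: [0, 0, 0, 30/17, 182/17, -93/17]
R5 ← R5 + (1/3)·R4: [0, 0, 0, 0, 40/3, -10/3]
5 nonzero rows, so rank(T) = 5.
T has 6 columns; by rank–nullity, nullity = 6 − 5 = 1.

1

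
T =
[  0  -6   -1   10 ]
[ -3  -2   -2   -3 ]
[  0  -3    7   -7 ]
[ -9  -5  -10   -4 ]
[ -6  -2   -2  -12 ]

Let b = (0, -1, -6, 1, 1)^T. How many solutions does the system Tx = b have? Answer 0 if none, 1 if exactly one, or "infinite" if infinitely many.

0

Row reduce the augmented matrix [T | b].
Swap R1 ↔ R2
R4 ← R4 − (3)·R1: [0, 1, -4, 5, 4]
R5 ← R5 − (2)·R1: [0, 2, 2, -6, 3]
R3 ← R3 − (1/2)·R2: [0, 0, 15/2, -12, -6]
R4 ← R4 + (1/6)·R2: [0, 0, -25/6, 20/3, 4]
R5 ← R5 + (1/3)·R2: [0, 0, 5/3, -8/3, 3]
R4 ← R4 + (5/9)·R3: [0, 0, 0, 0, 2/3]
R5 ← R5 − (2/9)·R3: [0, 0, 0, 0, 13/3]
R5 ← R5 − (13/2)·R4: [0, 0, 0, 0, 0]
The echelon form has 4 nonzero rows; the last pivot sits in the augmented column, so rank(T) = 3 but rank([T|b]) = 4.
Since the ranks differ, the system is inconsistent.
It has no solutions.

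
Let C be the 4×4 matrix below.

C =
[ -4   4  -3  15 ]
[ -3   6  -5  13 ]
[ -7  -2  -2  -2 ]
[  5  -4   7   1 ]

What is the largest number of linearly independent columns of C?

3

Row reduce to echelon form.
R2 ← R2 − (3/4)·R1: [0, 3, -11/4, 7/4]
R3 ← R3 − (7/4)·R1: [0, -9, 13/4, -113/4]
R4 ← R4 + (5/4)·R1: [0, 1, 13/4, 79/4]
R3 ← R3 + (3)·R2: [0, 0, -5, -23]
R4 ← R4 − (1/3)·R2: [0, 0, 25/6, 115/6]
R4 ← R4 + (5/6)·R3: [0, 0, 0, 0]
Echelon form has 3 nonzero rows, so rank(C) = 3.
The rank gives the maximum number of linearly independent columns: 3.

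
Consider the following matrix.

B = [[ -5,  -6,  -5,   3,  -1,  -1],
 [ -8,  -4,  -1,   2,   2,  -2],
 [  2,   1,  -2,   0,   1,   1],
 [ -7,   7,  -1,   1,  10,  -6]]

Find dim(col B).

4

Row reduce to echelon form.
R2 ← R2 − (8/5)·R1: [0, 28/5, 7, -14/5, 18/5, -2/5]
R3 ← R3 + (2/5)·R1: [0, -7/5, -4, 6/5, 3/5, 3/5]
R4 ← R4 − (7/5)·R1: [0, 77/5, 6, -16/5, 57/5, -23/5]
R3 ← R3 + (1/4)·R2: [0, 0, -9/4, 1/2, 3/2, 1/2]
R4 ← R4 − (11/4)·R2: [0, 0, -53/4, 9/2, 3/2, -7/2]
R4 ← R4 − (53/9)·R3: [0, 0, 0, 14/9, -22/3, -58/9]
Echelon form has 4 nonzero rows, so rank(B) = 4.
The column space has dimension equal to the rank: 4.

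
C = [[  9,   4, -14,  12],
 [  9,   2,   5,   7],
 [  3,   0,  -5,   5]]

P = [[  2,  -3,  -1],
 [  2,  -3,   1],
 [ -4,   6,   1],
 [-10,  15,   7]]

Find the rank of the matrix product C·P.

First compute CP:
[[-38,  57,  65],
 [-68, 102,  47],
 [-24,  36,  27]]
Now row reduce the product.
R2 ← R2 − (34/19)·R1: [0, 0, -1317/19]
R3 ← R3 − (12/19)·R1: [0, 0, -267/19]
R3 ← R3 − (89/439)·R2: [0, 0, 0]
2 nonzero rows, so rank(CP) = 2.

2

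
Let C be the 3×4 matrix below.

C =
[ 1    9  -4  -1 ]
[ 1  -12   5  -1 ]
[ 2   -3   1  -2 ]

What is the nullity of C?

2

Row reduce to echelon form.
R2 ← R2 − R1: [0, -21, 9, 0]
R3 ← R3 − (2)·R1: [0, -21, 9, 0]
R3 ← R3 − R2: [0, 0, 0, 0]
2 nonzero rows, so rank(C) = 2.
C has 4 columns; by rank–nullity, nullity = 4 − 2 = 2.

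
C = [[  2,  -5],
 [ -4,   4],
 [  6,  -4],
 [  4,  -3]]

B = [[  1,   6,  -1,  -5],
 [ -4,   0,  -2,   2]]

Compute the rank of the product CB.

2

First compute CB:
[[ 22,  12,   8, -20],
 [-20, -24,  -4,  28],
 [ 22,  36,   2, -38],
 [ 16,  24,   2, -26]]
Now row reduce the product.
R2 ← R2 + (10/11)·R1: [0, -144/11, 36/11, 108/11]
R3 ← R3 − R1: [0, 24, -6, -18]
R4 ← R4 − (8/11)·R1: [0, 168/11, -42/11, -126/11]
R3 ← R3 + (11/6)·R2: [0, 0, 0, 0]
R4 ← R4 + (7/6)·R2: [0, 0, 0, 0]
2 nonzero rows, so rank(CB) = 2.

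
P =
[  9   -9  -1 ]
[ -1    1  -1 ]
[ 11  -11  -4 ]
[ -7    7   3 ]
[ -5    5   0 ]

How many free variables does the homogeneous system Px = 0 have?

Row reduce to echelon form.
R2 ← R2 + (1/9)·R1: [0, 0, -10/9]
R3 ← R3 − (11/9)·R1: [0, 0, -25/9]
R4 ← R4 + (7/9)·R1: [0, 0, 20/9]
R5 ← R5 + (5/9)·R1: [0, 0, -5/9]
R3 ← R3 − (5/2)·R2: [0, 0, 0]
R4 ← R4 + (2)·R2: [0, 0, 0]
R5 ← R5 − (1/2)·R2: [0, 0, 0]
2 nonzero rows, so rank(P) = 2.
P has 3 columns; by rank–nullity, nullity = 3 − 2 = 1.

1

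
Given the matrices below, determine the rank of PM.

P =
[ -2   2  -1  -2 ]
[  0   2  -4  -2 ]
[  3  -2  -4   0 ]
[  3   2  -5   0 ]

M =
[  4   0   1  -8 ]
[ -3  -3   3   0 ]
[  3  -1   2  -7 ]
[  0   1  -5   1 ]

First compute PM:
[[-17,  -7,  12,  21],
 [-18,  -4,   8,  26],
 [  6,  10, -11,   4],
 [ -9,  -1,  -1,  11]]
Now row reduce the product.
R2 ← R2 − (18/17)·R1: [0, 58/17, -80/17, 64/17]
R3 ← R3 + (6/17)·R1: [0, 128/17, -115/17, 194/17]
R4 ← R4 − (9/17)·R1: [0, 46/17, -125/17, -2/17]
R3 ← R3 − (64/29)·R2: [0, 0, 105/29, 90/29]
R4 ← R4 − (23/29)·R2: [0, 0, -105/29, -90/29]
R4 ← R4 + R3: [0, 0, 0, 0]
3 nonzero rows, so rank(PM) = 3.

3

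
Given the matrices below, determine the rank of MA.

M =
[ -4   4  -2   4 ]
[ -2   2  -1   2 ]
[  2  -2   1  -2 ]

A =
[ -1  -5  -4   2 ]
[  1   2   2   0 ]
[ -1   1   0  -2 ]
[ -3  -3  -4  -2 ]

First compute MA:
[[ -2,  14,   8, -12],
 [ -1,   7,   4,  -6],
 [  1,  -7,  -4,   6]]
Now row reduce the product.
R2 ← R2 − (1/2)·R1: [0, 0, 0, 0]
R3 ← R3 + (1/2)·R1: [0, 0, 0, 0]
1 nonzero row, so rank(MA) = 1.

1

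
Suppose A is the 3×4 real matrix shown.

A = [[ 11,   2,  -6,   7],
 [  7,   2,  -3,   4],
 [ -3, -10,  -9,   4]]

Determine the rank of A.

Row reduce to echelon form.
R2 ← R2 − (7/11)·R1: [0, 8/11, 9/11, -5/11]
R3 ← R3 + (3/11)·R1: [0, -104/11, -117/11, 65/11]
R3 ← R3 + (13)·R2: [0, 0, 0, 0]
Echelon form has 2 nonzero rows, so rank(A) = 2.

2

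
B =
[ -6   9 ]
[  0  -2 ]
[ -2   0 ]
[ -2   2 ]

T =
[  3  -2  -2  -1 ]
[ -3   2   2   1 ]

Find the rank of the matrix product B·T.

First compute BT:
[[-45,  30,  30,  15],
 [  6,  -4,  -4,  -2],
 [ -6,   4,   4,   2],
 [-12,   8,   8,   4]]
Now row reduce the product.
R2 ← R2 + (2/15)·R1: [0, 0, 0, 0]
R3 ← R3 − (2/15)·R1: [0, 0, 0, 0]
R4 ← R4 − (4/15)·R1: [0, 0, 0, 0]
1 nonzero row, so rank(BT) = 1.

1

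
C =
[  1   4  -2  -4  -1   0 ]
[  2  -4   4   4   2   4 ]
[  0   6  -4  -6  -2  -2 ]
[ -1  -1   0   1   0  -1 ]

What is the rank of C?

2

Row reduce to echelon form.
R2 ← R2 − (2)·R1: [0, -12, 8, 12, 4, 4]
R4 ← R4 + R1: [0, 3, -2, -3, -1, -1]
R3 ← R3 + (1/2)·R2: [0, 0, 0, 0, 0, 0]
R4 ← R4 + (1/4)·R2: [0, 0, 0, 0, 0, 0]
Echelon form has 2 nonzero rows, so rank(C) = 2.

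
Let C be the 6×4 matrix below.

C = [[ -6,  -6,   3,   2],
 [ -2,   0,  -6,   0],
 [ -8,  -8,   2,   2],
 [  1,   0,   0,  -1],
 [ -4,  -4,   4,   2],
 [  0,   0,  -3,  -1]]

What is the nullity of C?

1

Row reduce to echelon form.
R2 ← R2 − (1/3)·R1: [0, 2, -7, -2/3]
R3 ← R3 − (4/3)·R1: [0, 0, -2, -2/3]
R4 ← R4 + (1/6)·R1: [0, -1, 1/2, -2/3]
R5 ← R5 − (2/3)·R1: [0, 0, 2, 2/3]
R4 ← R4 + (1/2)·R2: [0, 0, -3, -1]
R4 ← R4 − (3/2)·R3: [0, 0, 0, 0]
R5 ← R5 + R3: [0, 0, 0, 0]
R6 ← R6 − (3/2)·R3: [0, 0, 0, 0]
3 nonzero rows, so rank(C) = 3.
C has 4 columns; by rank–nullity, nullity = 4 − 3 = 1.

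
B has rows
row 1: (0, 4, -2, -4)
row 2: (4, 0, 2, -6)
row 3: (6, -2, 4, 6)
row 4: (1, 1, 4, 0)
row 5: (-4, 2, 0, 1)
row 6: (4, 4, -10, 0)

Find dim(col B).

Row reduce to echelon form.
Swap R1 ↔ R2
R3 ← R3 − (3/2)·R1: [0, -2, 1, 15]
R4 ← R4 − (1/4)·R1: [0, 1, 7/2, 3/2]
R5 ← R5 + R1: [0, 2, 2, -5]
R6 ← R6 − R1: [0, 4, -12, 6]
R3 ← R3 + (1/2)·R2: [0, 0, 0, 13]
R4 ← R4 − (1/4)·R2: [0, 0, 4, 5/2]
R5 ← R5 − (1/2)·R2: [0, 0, 3, -3]
R6 ← R6 − R2: [0, 0, -10, 10]
Swap R3 ↔ R4
R5 ← R5 − (3/4)·R3: [0, 0, 0, -39/8]
R6 ← R6 + (5/2)·R3: [0, 0, 0, 65/4]
R5 ← R5 + (3/8)·R4: [0, 0, 0, 0]
R6 ← R6 − (5/4)·R4: [0, 0, 0, 0]
Echelon form has 4 nonzero rows, so rank(B) = 4.
The column space has dimension equal to the rank: 4.

4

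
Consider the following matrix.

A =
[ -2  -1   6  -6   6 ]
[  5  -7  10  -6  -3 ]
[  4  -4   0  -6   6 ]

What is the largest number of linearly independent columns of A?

3

Row reduce to echelon form.
R2 ← R2 + (5/2)·R1: [0, -19/2, 25, -21, 12]
R3 ← R3 + (2)·R1: [0, -6, 12, -18, 18]
R3 ← R3 − (12/19)·R2: [0, 0, -72/19, -90/19, 198/19]
Echelon form has 3 nonzero rows, so rank(A) = 3.
The rank gives the maximum number of linearly independent columns: 3.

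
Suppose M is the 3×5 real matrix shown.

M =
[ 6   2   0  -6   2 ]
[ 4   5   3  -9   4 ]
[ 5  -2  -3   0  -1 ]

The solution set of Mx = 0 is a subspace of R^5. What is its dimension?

Row reduce to echelon form.
R2 ← R2 − (2/3)·R1: [0, 11/3, 3, -5, 8/3]
R3 ← R3 − (5/6)·R1: [0, -11/3, -3, 5, -8/3]
R3 ← R3 + R2: [0, 0, 0, 0, 0]
2 nonzero rows, so rank(M) = 2.
M has 5 columns; by rank–nullity, nullity = 5 − 2 = 3.

3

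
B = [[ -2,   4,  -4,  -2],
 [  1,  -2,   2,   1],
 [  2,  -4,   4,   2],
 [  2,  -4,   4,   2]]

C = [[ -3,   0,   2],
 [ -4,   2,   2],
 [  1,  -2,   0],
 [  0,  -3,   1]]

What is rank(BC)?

First compute BC:
[[-14,  22,   2],
 [  7, -11,  -1],
 [ 14, -22,  -2],
 [ 14, -22,  -2]]
Now row reduce the product.
R2 ← R2 + (1/2)·R1: [0, 0, 0]
R3 ← R3 + R1: [0, 0, 0]
R4 ← R4 + R1: [0, 0, 0]
1 nonzero row, so rank(BC) = 1.

1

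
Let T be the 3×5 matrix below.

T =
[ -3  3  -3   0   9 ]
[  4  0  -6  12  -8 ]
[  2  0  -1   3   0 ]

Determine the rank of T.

3

Row reduce to echelon form.
R2 ← R2 + (4/3)·R1: [0, 4, -10, 12, 4]
R3 ← R3 + (2/3)·R1: [0, 2, -3, 3, 6]
R3 ← R3 − (1/2)·R2: [0, 0, 2, -3, 4]
Echelon form has 3 nonzero rows, so rank(T) = 3.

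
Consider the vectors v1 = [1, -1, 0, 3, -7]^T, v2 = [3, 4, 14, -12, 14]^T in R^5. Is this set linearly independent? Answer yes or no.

yes

Form the matrix with these vectors as rows and row reduce.
R2 ← R2 − (3)·R1: [0, 7, 14, -21, 35]
2 nonzero rows, so the 2 vectors span a space of dimension 2.
Since 2 = 2, the vectors are linearly independent.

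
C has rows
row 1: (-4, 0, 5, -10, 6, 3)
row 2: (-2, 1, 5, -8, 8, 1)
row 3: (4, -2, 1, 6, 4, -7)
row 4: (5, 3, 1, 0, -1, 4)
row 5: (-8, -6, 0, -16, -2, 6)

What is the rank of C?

5

Row reduce to echelon form.
R2 ← R2 − (1/2)·R1: [0, 1, 5/2, -3, 5, -1/2]
R3 ← R3 + R1: [0, -2, 6, -4, 10, -4]
R4 ← R4 + (5/4)·R1: [0, 3, 29/4, -25/2, 13/2, 31/4]
R5 ← R5 − (2)·R1: [0, -6, -10, 4, -14, 0]
R3 ← R3 + (2)·R2: [0, 0, 11, -10, 20, -5]
R4 ← R4 − (3)·R2: [0, 0, -1/4, -7/2, -17/2, 37/4]
R5 ← R5 + (6)·R2: [0, 0, 5, -14, 16, -3]
R4 ← R4 + (1/44)·R3: [0, 0, 0, -41/11, -177/22, 201/22]
R5 ← R5 − (5/11)·R3: [0, 0, 0, -104/11, 76/11, -8/11]
R5 ← R5 − (104/41)·R4: [0, 0, 0, 0, 1120/41, -980/41]
Echelon form has 5 nonzero rows, so rank(C) = 5.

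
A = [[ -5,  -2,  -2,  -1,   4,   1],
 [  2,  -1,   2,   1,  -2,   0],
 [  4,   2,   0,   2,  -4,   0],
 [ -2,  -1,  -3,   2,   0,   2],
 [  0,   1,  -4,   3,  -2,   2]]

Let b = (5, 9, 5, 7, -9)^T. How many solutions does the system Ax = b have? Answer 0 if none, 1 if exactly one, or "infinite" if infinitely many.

0

Row reduce the augmented matrix [A | b].
R2 ← R2 + (2/5)·R1: [0, -9/5, 6/5, 3/5, -2/5, 2/5, 11]
R3 ← R3 + (4/5)·R1: [0, 2/5, -8/5, 6/5, -4/5, 4/5, 9]
R4 ← R4 − (2/5)·R1: [0, -1/5, -11/5, 12/5, -8/5, 8/5, 5]
R3 ← R3 + (2/9)·R2: [0, 0, -4/3, 4/3, -8/9, 8/9, 103/9]
R4 ← R4 − (1/9)·R2: [0, 0, -7/3, 7/3, -14/9, 14/9, 34/9]
R5 ← R5 + (5/9)·R2: [0, 0, -10/3, 10/3, -20/9, 20/9, -26/9]
R4 ← R4 − (7/4)·R3: [0, 0, 0, 0, 0, 0, -65/4]
R5 ← R5 − (5/2)·R3: [0, 0, 0, 0, 0, 0, -63/2]
R5 ← R5 − (126/65)·R4: [0, 0, 0, 0, 0, 0, 0]
The echelon form has 4 nonzero rows; the last pivot sits in the augmented column, so rank(A) = 3 but rank([A|b]) = 4.
Since the ranks differ, the system is inconsistent.
It has no solutions.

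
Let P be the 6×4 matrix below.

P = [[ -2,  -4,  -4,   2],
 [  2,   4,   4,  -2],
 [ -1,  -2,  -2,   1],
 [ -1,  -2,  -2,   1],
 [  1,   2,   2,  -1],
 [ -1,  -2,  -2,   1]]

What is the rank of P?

Row reduce to echelon form.
R2 ← R2 + R1: [0, 0, 0, 0]
R3 ← R3 − (1/2)·R1: [0, 0, 0, 0]
R4 ← R4 − (1/2)·R1: [0, 0, 0, 0]
R5 ← R5 + (1/2)·R1: [0, 0, 0, 0]
R6 ← R6 − (1/2)·R1: [0, 0, 0, 0]
Echelon form has 1 nonzero row, so rank(P) = 1.

1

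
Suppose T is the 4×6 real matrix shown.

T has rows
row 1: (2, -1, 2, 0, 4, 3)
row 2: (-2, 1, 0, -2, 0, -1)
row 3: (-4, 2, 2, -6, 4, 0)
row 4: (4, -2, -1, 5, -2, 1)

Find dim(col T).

2

Row reduce to echelon form.
R2 ← R2 + R1: [0, 0, 2, -2, 4, 2]
R3 ← R3 + (2)·R1: [0, 0, 6, -6, 12, 6]
R4 ← R4 − (2)·R1: [0, 0, -5, 5, -10, -5]
R3 ← R3 − (3)·R2: [0, 0, 0, 0, 0, 0]
R4 ← R4 + (5/2)·R2: [0, 0, 0, 0, 0, 0]
Echelon form has 2 nonzero rows, so rank(T) = 2.
The column space has dimension equal to the rank: 2.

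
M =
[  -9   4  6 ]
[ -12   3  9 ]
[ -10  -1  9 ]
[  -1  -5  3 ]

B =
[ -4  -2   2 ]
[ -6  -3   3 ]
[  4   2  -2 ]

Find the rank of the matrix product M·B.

1

First compute MB:
[[ 36,  18, -18],
 [ 66,  33, -33],
 [ 82,  41, -41],
 [ 46,  23, -23]]
Now row reduce the product.
R2 ← R2 − (11/6)·R1: [0, 0, 0]
R3 ← R3 − (41/18)·R1: [0, 0, 0]
R4 ← R4 − (23/18)·R1: [0, 0, 0]
1 nonzero row, so rank(MB) = 1.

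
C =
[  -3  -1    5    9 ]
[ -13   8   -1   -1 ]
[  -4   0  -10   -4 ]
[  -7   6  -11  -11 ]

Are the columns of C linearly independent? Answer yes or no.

yes

Row reduce C to echelon form.
R2 ← R2 − (13/3)·R1: [0, 37/3, -68/3, -40]
R3 ← R3 − (4/3)·R1: [0, 4/3, -50/3, -16]
R4 ← R4 − (7/3)·R1: [0, 25/3, -68/3, -32]
R3 ← R3 − (4/37)·R2: [0, 0, -526/37, -432/37]
R4 ← R4 − (25/37)·R2: [0, 0, -272/37, -184/37]
R4 ← R4 − (136/263)·R3: [0, 0, 0, 280/263]
4 pivots among 4 columns.
Every column is a pivot column, so the columns are linearly independent.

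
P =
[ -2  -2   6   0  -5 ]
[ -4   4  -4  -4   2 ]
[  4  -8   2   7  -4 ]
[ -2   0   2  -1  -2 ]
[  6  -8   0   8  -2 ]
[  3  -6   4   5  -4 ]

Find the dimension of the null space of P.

Row reduce to echelon form.
R2 ← R2 − (2)·R1: [0, 8, -16, -4, 12]
R3 ← R3 + (2)·R1: [0, -12, 14, 7, -14]
R4 ← R4 − R1: [0, 2, -4, -1, 3]
R5 ← R5 + (3)·R1: [0, -14, 18, 8, -17]
R6 ← R6 + (3/2)·R1: [0, -9, 13, 5, -23/2]
R3 ← R3 + (3/2)·R2: [0, 0, -10, 1, 4]
R4 ← R4 − (1/4)·R2: [0, 0, 0, 0, 0]
R5 ← R5 + (7/4)·R2: [0, 0, -10, 1, 4]
R6 ← R6 + (9/8)·R2: [0, 0, -5, 1/2, 2]
R5 ← R5 − R3: [0, 0, 0, 0, 0]
R6 ← R6 − (1/2)·R3: [0, 0, 0, 0, 0]
3 nonzero rows, so rank(P) = 3.
P has 5 columns; by rank–nullity, nullity = 5 − 3 = 2.

2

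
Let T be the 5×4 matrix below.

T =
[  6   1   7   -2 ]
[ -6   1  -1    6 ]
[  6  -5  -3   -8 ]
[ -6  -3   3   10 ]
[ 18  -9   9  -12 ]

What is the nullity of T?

1

Row reduce to echelon form.
R2 ← R2 + R1: [0, 2, 6, 4]
R3 ← R3 − R1: [0, -6, -10, -6]
R4 ← R4 + R1: [0, -2, 10, 8]
R5 ← R5 − (3)·R1: [0, -12, -12, -6]
R3 ← R3 + (3)·R2: [0, 0, 8, 6]
R4 ← R4 + R2: [0, 0, 16, 12]
R5 ← R5 + (6)·R2: [0, 0, 24, 18]
R4 ← R4 − (2)·R3: [0, 0, 0, 0]
R5 ← R5 − (3)·R3: [0, 0, 0, 0]
3 nonzero rows, so rank(T) = 3.
T has 4 columns; by rank–nullity, nullity = 4 − 3 = 1.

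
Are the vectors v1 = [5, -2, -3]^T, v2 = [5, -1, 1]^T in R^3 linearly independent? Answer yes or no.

yes

Form the matrix with these vectors as rows and row reduce.
R2 ← R2 − R1: [0, 1, 4]
2 nonzero rows, so the 2 vectors span a space of dimension 2.
Since 2 = 2, the vectors are linearly independent.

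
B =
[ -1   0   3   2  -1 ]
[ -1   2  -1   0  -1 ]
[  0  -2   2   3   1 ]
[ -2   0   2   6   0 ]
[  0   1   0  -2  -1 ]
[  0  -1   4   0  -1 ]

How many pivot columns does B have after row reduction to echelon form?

3

Row reduce to echelon form.
R2 ← R2 − R1: [0, 2, -4, -2, 0]
R4 ← R4 − (2)·R1: [0, 0, -4, 2, 2]
R3 ← R3 + R2: [0, 0, -2, 1, 1]
R5 ← R5 − (1/2)·R2: [0, 0, 2, -1, -1]
R6 ← R6 + (1/2)·R2: [0, 0, 2, -1, -1]
R4 ← R4 − (2)·R3: [0, 0, 0, 0, 0]
R5 ← R5 + R3: [0, 0, 0, 0, 0]
R6 ← R6 + R3: [0, 0, 0, 0, 0]
Echelon form has 3 nonzero rows, so rank(B) = 3.
Each nonzero row contributes one pivot column: 3 pivot columns.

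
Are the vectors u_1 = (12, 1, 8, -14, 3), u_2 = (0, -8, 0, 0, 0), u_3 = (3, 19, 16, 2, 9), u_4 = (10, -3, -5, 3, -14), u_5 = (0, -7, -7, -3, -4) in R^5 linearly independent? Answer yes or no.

Form the matrix with these vectors as rows and row reduce.
R3 ← R3 − (1/4)·R1: [0, 75/4, 14, 11/2, 33/4]
R4 ← R4 − (5/6)·R1: [0, -23/6, -35/3, 44/3, -33/2]
R3 ← R3 + (75/32)·R2: [0, 0, 14, 11/2, 33/4]
R4 ← R4 − (23/48)·R2: [0, 0, -35/3, 44/3, -33/2]
R5 ← R5 − (7/8)·R2: [0, 0, -7, -3, -4]
R4 ← R4 + (5/6)·R3: [0, 0, 0, 77/4, -77/8]
R5 ← R5 + (1/2)·R3: [0, 0, 0, -1/4, 1/8]
R5 ← R5 + (1/77)·R4: [0, 0, 0, 0, 0]
4 nonzero rows, so the 5 vectors span a space of dimension 4.
Since 4 < 5, the vectors are linearly dependent.

no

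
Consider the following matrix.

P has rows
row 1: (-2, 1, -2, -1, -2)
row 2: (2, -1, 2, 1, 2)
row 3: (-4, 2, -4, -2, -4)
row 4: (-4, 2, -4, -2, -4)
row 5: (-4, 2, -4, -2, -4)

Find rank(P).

Row reduce to echelon form.
R2 ← R2 + R1: [0, 0, 0, 0, 0]
R3 ← R3 − (2)·R1: [0, 0, 0, 0, 0]
R4 ← R4 − (2)·R1: [0, 0, 0, 0, 0]
R5 ← R5 − (2)·R1: [0, 0, 0, 0, 0]
Echelon form has 1 nonzero row, so rank(P) = 1.

1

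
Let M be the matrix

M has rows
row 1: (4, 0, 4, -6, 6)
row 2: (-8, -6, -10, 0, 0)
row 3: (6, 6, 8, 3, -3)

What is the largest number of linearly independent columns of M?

Row reduce to echelon form.
R2 ← R2 + (2)·R1: [0, -6, -2, -12, 12]
R3 ← R3 − (3/2)·R1: [0, 6, 2, 12, -12]
R3 ← R3 + R2: [0, 0, 0, 0, 0]
Echelon form has 2 nonzero rows, so rank(M) = 2.
The rank gives the maximum number of linearly independent columns: 2.

2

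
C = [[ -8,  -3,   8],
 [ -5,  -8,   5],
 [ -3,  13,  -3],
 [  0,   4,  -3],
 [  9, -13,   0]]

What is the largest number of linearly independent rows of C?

Row reduce to echelon form.
R2 ← R2 − (5/8)·R1: [0, -49/8, 0]
R3 ← R3 − (3/8)·R1: [0, 113/8, -6]
R5 ← R5 + (9/8)·R1: [0, -131/8, 9]
R3 ← R3 + (113/49)·R2: [0, 0, -6]
R4 ← R4 + (32/49)·R2: [0, 0, -3]
R5 ← R5 − (131/49)·R2: [0, 0, 9]
R4 ← R4 − (1/2)·R3: [0, 0, 0]
R5 ← R5 + (3/2)·R3: [0, 0, 0]
Echelon form has 3 nonzero rows, so rank(C) = 3.
The rank gives the maximum number of linearly independent rows: 3.

3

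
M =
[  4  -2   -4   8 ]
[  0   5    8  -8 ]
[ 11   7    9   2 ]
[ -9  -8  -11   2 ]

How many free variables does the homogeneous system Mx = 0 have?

Row reduce to echelon form.
R3 ← R3 − (11/4)·R1: [0, 25/2, 20, -20]
R4 ← R4 + (9/4)·R1: [0, -25/2, -20, 20]
R3 ← R3 − (5/2)·R2: [0, 0, 0, 0]
R4 ← R4 + (5/2)·R2: [0, 0, 0, 0]
2 nonzero rows, so rank(M) = 2.
M has 4 columns; by rank–nullity, nullity = 4 − 2 = 2.

2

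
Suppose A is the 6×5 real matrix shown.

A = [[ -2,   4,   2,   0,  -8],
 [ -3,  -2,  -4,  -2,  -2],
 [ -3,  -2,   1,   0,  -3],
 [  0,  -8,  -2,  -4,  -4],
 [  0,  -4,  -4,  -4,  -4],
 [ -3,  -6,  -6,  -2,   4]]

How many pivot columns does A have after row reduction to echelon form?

4

Row reduce to echelon form.
R2 ← R2 − (3/2)·R1: [0, -8, -7, -2, 10]
R3 ← R3 − (3/2)·R1: [0, -8, -2, 0, 9]
R6 ← R6 − (3/2)·R1: [0, -12, -9, -2, 16]
R3 ← R3 − R2: [0, 0, 5, 2, -1]
R4 ← R4 − R2: [0, 0, 5, -2, -14]
R5 ← R5 − (1/2)·R2: [0, 0, -1/2, -3, -9]
R6 ← R6 − (3/2)·R2: [0, 0, 3/2, 1, 1]
R4 ← R4 − R3: [0, 0, 0, -4, -13]
R5 ← R5 + (1/10)·R3: [0, 0, 0, -14/5, -91/10]
R6 ← R6 − (3/10)·R3: [0, 0, 0, 2/5, 13/10]
R5 ← R5 − (7/10)·R4: [0, 0, 0, 0, 0]
R6 ← R6 + (1/10)·R4: [0, 0, 0, 0, 0]
Echelon form has 4 nonzero rows, so rank(A) = 4.
Each nonzero row contributes one pivot column: 4 pivot columns.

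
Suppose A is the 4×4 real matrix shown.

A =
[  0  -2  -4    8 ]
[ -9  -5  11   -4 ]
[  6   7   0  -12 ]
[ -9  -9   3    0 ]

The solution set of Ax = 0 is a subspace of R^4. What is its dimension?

1

Row reduce to echelon form.
Swap R1 ↔ R2
R3 ← R3 + (2/3)·R1: [0, 11/3, 22/3, -44/3]
R4 ← R4 − R1: [0, -4, -8, 4]
R3 ← R3 + (11/6)·R2: [0, 0, 0, 0]
R4 ← R4 − (2)·R2: [0, 0, 0, -12]
Swap R3 ↔ R4
3 nonzero rows, so rank(A) = 3.
A has 4 columns; by rank–nullity, nullity = 4 − 3 = 1.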